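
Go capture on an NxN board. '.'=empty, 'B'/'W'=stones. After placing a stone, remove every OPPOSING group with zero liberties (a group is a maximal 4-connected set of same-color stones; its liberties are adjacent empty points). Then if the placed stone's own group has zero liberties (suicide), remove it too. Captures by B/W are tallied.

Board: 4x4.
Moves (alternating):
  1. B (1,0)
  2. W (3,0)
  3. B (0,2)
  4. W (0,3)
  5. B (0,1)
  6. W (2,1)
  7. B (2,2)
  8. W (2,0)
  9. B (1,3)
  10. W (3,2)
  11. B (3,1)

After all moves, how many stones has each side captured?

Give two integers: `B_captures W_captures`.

Move 1: B@(1,0) -> caps B=0 W=0
Move 2: W@(3,0) -> caps B=0 W=0
Move 3: B@(0,2) -> caps B=0 W=0
Move 4: W@(0,3) -> caps B=0 W=0
Move 5: B@(0,1) -> caps B=0 W=0
Move 6: W@(2,1) -> caps B=0 W=0
Move 7: B@(2,2) -> caps B=0 W=0
Move 8: W@(2,0) -> caps B=0 W=0
Move 9: B@(1,3) -> caps B=1 W=0
Move 10: W@(3,2) -> caps B=1 W=0
Move 11: B@(3,1) -> caps B=1 W=0

Answer: 1 0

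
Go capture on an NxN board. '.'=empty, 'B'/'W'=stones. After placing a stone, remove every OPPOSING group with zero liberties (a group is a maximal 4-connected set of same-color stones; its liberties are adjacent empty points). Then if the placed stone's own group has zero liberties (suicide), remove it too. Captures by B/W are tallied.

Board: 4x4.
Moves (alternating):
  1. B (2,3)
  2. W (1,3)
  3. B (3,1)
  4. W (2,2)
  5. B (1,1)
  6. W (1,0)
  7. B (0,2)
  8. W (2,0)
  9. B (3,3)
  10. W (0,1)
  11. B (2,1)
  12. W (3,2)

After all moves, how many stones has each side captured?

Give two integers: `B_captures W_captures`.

Move 1: B@(2,3) -> caps B=0 W=0
Move 2: W@(1,3) -> caps B=0 W=0
Move 3: B@(3,1) -> caps B=0 W=0
Move 4: W@(2,2) -> caps B=0 W=0
Move 5: B@(1,1) -> caps B=0 W=0
Move 6: W@(1,0) -> caps B=0 W=0
Move 7: B@(0,2) -> caps B=0 W=0
Move 8: W@(2,0) -> caps B=0 W=0
Move 9: B@(3,3) -> caps B=0 W=0
Move 10: W@(0,1) -> caps B=0 W=0
Move 11: B@(2,1) -> caps B=0 W=0
Move 12: W@(3,2) -> caps B=0 W=2

Answer: 0 2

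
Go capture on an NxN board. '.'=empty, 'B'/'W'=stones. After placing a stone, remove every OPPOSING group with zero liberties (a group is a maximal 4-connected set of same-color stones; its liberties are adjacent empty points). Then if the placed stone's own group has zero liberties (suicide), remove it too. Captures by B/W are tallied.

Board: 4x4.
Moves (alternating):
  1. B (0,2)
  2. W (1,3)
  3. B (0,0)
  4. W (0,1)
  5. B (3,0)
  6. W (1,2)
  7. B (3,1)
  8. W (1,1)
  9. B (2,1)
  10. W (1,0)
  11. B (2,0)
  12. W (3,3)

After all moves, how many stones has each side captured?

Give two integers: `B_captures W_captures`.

Move 1: B@(0,2) -> caps B=0 W=0
Move 2: W@(1,3) -> caps B=0 W=0
Move 3: B@(0,0) -> caps B=0 W=0
Move 4: W@(0,1) -> caps B=0 W=0
Move 5: B@(3,0) -> caps B=0 W=0
Move 6: W@(1,2) -> caps B=0 W=0
Move 7: B@(3,1) -> caps B=0 W=0
Move 8: W@(1,1) -> caps B=0 W=0
Move 9: B@(2,1) -> caps B=0 W=0
Move 10: W@(1,0) -> caps B=0 W=1
Move 11: B@(2,0) -> caps B=0 W=1
Move 12: W@(3,3) -> caps B=0 W=1

Answer: 0 1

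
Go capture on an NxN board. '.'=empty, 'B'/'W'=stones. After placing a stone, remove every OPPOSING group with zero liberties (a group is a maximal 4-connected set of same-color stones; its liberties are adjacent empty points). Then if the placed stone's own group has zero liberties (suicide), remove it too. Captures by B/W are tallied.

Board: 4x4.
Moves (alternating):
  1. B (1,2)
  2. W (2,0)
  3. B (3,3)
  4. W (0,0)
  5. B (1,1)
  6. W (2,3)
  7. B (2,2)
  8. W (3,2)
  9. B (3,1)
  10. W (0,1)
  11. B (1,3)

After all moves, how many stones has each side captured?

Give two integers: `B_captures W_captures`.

Move 1: B@(1,2) -> caps B=0 W=0
Move 2: W@(2,0) -> caps B=0 W=0
Move 3: B@(3,3) -> caps B=0 W=0
Move 4: W@(0,0) -> caps B=0 W=0
Move 5: B@(1,1) -> caps B=0 W=0
Move 6: W@(2,3) -> caps B=0 W=0
Move 7: B@(2,2) -> caps B=0 W=0
Move 8: W@(3,2) -> caps B=0 W=1
Move 9: B@(3,1) -> caps B=0 W=1
Move 10: W@(0,1) -> caps B=0 W=1
Move 11: B@(1,3) -> caps B=0 W=1

Answer: 0 1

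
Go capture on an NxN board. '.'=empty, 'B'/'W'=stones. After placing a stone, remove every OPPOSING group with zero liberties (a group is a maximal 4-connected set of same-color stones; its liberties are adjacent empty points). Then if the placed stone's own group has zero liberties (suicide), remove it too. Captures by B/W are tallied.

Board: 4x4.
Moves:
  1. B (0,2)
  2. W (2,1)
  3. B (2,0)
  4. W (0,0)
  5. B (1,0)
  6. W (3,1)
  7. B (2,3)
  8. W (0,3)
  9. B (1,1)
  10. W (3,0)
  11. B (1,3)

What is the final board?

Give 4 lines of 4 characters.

Move 1: B@(0,2) -> caps B=0 W=0
Move 2: W@(2,1) -> caps B=0 W=0
Move 3: B@(2,0) -> caps B=0 W=0
Move 4: W@(0,0) -> caps B=0 W=0
Move 5: B@(1,0) -> caps B=0 W=0
Move 6: W@(3,1) -> caps B=0 W=0
Move 7: B@(2,3) -> caps B=0 W=0
Move 8: W@(0,3) -> caps B=0 W=0
Move 9: B@(1,1) -> caps B=0 W=0
Move 10: W@(3,0) -> caps B=0 W=0
Move 11: B@(1,3) -> caps B=1 W=0

Answer: W.B.
BB.B
BW.B
WW..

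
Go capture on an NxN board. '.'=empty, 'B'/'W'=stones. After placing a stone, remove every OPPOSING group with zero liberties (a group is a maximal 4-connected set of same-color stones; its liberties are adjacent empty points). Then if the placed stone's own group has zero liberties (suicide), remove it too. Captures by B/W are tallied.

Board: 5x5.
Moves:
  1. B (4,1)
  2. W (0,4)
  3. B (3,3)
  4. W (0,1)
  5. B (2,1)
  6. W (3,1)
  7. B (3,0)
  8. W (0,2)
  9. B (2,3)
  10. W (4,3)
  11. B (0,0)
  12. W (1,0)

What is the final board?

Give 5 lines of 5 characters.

Move 1: B@(4,1) -> caps B=0 W=0
Move 2: W@(0,4) -> caps B=0 W=0
Move 3: B@(3,3) -> caps B=0 W=0
Move 4: W@(0,1) -> caps B=0 W=0
Move 5: B@(2,1) -> caps B=0 W=0
Move 6: W@(3,1) -> caps B=0 W=0
Move 7: B@(3,0) -> caps B=0 W=0
Move 8: W@(0,2) -> caps B=0 W=0
Move 9: B@(2,3) -> caps B=0 W=0
Move 10: W@(4,3) -> caps B=0 W=0
Move 11: B@(0,0) -> caps B=0 W=0
Move 12: W@(1,0) -> caps B=0 W=1

Answer: .WW.W
W....
.B.B.
BW.B.
.B.W.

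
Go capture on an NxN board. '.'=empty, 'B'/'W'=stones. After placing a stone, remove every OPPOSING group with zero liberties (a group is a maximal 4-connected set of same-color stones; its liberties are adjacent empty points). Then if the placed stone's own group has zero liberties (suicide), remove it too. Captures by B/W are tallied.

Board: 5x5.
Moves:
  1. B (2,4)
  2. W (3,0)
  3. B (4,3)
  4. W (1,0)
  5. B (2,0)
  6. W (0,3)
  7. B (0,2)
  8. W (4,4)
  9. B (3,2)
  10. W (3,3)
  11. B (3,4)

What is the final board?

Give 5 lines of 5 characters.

Move 1: B@(2,4) -> caps B=0 W=0
Move 2: W@(3,0) -> caps B=0 W=0
Move 3: B@(4,3) -> caps B=0 W=0
Move 4: W@(1,0) -> caps B=0 W=0
Move 5: B@(2,0) -> caps B=0 W=0
Move 6: W@(0,3) -> caps B=0 W=0
Move 7: B@(0,2) -> caps B=0 W=0
Move 8: W@(4,4) -> caps B=0 W=0
Move 9: B@(3,2) -> caps B=0 W=0
Move 10: W@(3,3) -> caps B=0 W=0
Move 11: B@(3,4) -> caps B=1 W=0

Answer: ..BW.
W....
B...B
W.BWB
...B.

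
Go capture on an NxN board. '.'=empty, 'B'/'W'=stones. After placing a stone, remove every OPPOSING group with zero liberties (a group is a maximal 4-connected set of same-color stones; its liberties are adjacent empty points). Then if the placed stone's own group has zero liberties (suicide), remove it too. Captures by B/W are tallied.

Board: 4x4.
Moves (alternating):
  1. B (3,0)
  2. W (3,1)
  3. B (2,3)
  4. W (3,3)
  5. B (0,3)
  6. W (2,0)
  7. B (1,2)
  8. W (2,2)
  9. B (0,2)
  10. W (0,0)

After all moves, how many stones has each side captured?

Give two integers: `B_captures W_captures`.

Answer: 0 1

Derivation:
Move 1: B@(3,0) -> caps B=0 W=0
Move 2: W@(3,1) -> caps B=0 W=0
Move 3: B@(2,3) -> caps B=0 W=0
Move 4: W@(3,3) -> caps B=0 W=0
Move 5: B@(0,3) -> caps B=0 W=0
Move 6: W@(2,0) -> caps B=0 W=1
Move 7: B@(1,2) -> caps B=0 W=1
Move 8: W@(2,2) -> caps B=0 W=1
Move 9: B@(0,2) -> caps B=0 W=1
Move 10: W@(0,0) -> caps B=0 W=1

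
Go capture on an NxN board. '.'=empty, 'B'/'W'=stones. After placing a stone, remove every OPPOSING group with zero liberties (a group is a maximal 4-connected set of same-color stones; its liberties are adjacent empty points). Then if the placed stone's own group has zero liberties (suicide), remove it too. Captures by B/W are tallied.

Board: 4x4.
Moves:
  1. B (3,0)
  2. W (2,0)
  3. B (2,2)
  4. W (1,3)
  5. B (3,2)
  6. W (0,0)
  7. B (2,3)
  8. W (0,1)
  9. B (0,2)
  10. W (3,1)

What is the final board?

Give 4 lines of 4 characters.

Move 1: B@(3,0) -> caps B=0 W=0
Move 2: W@(2,0) -> caps B=0 W=0
Move 3: B@(2,2) -> caps B=0 W=0
Move 4: W@(1,3) -> caps B=0 W=0
Move 5: B@(3,2) -> caps B=0 W=0
Move 6: W@(0,0) -> caps B=0 W=0
Move 7: B@(2,3) -> caps B=0 W=0
Move 8: W@(0,1) -> caps B=0 W=0
Move 9: B@(0,2) -> caps B=0 W=0
Move 10: W@(3,1) -> caps B=0 W=1

Answer: WWB.
...W
W.BB
.WB.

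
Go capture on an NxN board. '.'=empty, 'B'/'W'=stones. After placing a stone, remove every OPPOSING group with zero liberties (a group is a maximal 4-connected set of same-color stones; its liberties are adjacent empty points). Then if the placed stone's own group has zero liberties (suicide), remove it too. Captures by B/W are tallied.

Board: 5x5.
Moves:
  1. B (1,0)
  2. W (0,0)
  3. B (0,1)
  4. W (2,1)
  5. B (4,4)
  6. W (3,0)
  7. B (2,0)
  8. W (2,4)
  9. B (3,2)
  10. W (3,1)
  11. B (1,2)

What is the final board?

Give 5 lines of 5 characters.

Move 1: B@(1,0) -> caps B=0 W=0
Move 2: W@(0,0) -> caps B=0 W=0
Move 3: B@(0,1) -> caps B=1 W=0
Move 4: W@(2,1) -> caps B=1 W=0
Move 5: B@(4,4) -> caps B=1 W=0
Move 6: W@(3,0) -> caps B=1 W=0
Move 7: B@(2,0) -> caps B=1 W=0
Move 8: W@(2,4) -> caps B=1 W=0
Move 9: B@(3,2) -> caps B=1 W=0
Move 10: W@(3,1) -> caps B=1 W=0
Move 11: B@(1,2) -> caps B=1 W=0

Answer: .B...
B.B..
BW..W
WWB..
....B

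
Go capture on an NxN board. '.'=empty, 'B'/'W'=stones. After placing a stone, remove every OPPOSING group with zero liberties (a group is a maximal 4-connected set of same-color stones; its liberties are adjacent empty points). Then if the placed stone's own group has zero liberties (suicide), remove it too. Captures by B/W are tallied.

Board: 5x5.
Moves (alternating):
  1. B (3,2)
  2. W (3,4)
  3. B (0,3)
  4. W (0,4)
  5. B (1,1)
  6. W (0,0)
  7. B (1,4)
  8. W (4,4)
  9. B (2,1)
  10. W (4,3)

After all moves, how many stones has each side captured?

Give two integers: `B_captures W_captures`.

Move 1: B@(3,2) -> caps B=0 W=0
Move 2: W@(3,4) -> caps B=0 W=0
Move 3: B@(0,3) -> caps B=0 W=0
Move 4: W@(0,4) -> caps B=0 W=0
Move 5: B@(1,1) -> caps B=0 W=0
Move 6: W@(0,0) -> caps B=0 W=0
Move 7: B@(1,4) -> caps B=1 W=0
Move 8: W@(4,4) -> caps B=1 W=0
Move 9: B@(2,1) -> caps B=1 W=0
Move 10: W@(4,3) -> caps B=1 W=0

Answer: 1 0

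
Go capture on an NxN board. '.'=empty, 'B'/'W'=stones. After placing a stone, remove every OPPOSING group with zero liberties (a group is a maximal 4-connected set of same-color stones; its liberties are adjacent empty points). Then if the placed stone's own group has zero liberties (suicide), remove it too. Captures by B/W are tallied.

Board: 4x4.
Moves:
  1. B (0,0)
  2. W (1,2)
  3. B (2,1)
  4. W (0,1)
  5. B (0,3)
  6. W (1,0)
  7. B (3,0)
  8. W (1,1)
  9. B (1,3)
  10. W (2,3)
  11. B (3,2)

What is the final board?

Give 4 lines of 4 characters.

Move 1: B@(0,0) -> caps B=0 W=0
Move 2: W@(1,2) -> caps B=0 W=0
Move 3: B@(2,1) -> caps B=0 W=0
Move 4: W@(0,1) -> caps B=0 W=0
Move 5: B@(0,3) -> caps B=0 W=0
Move 6: W@(1,0) -> caps B=0 W=1
Move 7: B@(3,0) -> caps B=0 W=1
Move 8: W@(1,1) -> caps B=0 W=1
Move 9: B@(1,3) -> caps B=0 W=1
Move 10: W@(2,3) -> caps B=0 W=1
Move 11: B@(3,2) -> caps B=0 W=1

Answer: .W.B
WWWB
.B.W
B.B.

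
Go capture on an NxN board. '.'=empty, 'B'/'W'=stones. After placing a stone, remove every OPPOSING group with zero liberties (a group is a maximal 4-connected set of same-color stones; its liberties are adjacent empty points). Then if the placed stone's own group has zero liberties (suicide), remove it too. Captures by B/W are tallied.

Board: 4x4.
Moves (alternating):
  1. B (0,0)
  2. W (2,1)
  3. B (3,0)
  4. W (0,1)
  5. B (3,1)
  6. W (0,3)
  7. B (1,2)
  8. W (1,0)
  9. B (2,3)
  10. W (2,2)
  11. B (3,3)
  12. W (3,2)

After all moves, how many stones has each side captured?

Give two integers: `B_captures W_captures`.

Move 1: B@(0,0) -> caps B=0 W=0
Move 2: W@(2,1) -> caps B=0 W=0
Move 3: B@(3,0) -> caps B=0 W=0
Move 4: W@(0,1) -> caps B=0 W=0
Move 5: B@(3,1) -> caps B=0 W=0
Move 6: W@(0,3) -> caps B=0 W=0
Move 7: B@(1,2) -> caps B=0 W=0
Move 8: W@(1,0) -> caps B=0 W=1
Move 9: B@(2,3) -> caps B=0 W=1
Move 10: W@(2,2) -> caps B=0 W=1
Move 11: B@(3,3) -> caps B=0 W=1
Move 12: W@(3,2) -> caps B=0 W=1

Answer: 0 1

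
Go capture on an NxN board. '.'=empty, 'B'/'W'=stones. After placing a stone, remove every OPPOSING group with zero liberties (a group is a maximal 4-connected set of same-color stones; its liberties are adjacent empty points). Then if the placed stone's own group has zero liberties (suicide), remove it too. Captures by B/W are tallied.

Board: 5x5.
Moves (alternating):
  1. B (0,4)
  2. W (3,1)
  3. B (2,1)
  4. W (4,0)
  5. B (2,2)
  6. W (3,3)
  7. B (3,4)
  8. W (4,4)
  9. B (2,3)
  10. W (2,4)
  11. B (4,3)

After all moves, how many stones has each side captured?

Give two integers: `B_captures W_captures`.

Answer: 0 1

Derivation:
Move 1: B@(0,4) -> caps B=0 W=0
Move 2: W@(3,1) -> caps B=0 W=0
Move 3: B@(2,1) -> caps B=0 W=0
Move 4: W@(4,0) -> caps B=0 W=0
Move 5: B@(2,2) -> caps B=0 W=0
Move 6: W@(3,3) -> caps B=0 W=0
Move 7: B@(3,4) -> caps B=0 W=0
Move 8: W@(4,4) -> caps B=0 W=0
Move 9: B@(2,3) -> caps B=0 W=0
Move 10: W@(2,4) -> caps B=0 W=1
Move 11: B@(4,3) -> caps B=0 W=1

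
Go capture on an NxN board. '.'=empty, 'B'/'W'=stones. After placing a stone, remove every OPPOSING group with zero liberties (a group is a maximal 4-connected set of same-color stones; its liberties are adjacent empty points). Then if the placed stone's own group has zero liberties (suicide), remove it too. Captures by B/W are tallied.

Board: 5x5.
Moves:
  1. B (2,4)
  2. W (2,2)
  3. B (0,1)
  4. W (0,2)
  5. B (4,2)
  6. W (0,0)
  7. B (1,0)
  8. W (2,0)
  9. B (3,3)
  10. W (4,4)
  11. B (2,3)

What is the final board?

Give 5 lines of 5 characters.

Move 1: B@(2,4) -> caps B=0 W=0
Move 2: W@(2,2) -> caps B=0 W=0
Move 3: B@(0,1) -> caps B=0 W=0
Move 4: W@(0,2) -> caps B=0 W=0
Move 5: B@(4,2) -> caps B=0 W=0
Move 6: W@(0,0) -> caps B=0 W=0
Move 7: B@(1,0) -> caps B=1 W=0
Move 8: W@(2,0) -> caps B=1 W=0
Move 9: B@(3,3) -> caps B=1 W=0
Move 10: W@(4,4) -> caps B=1 W=0
Move 11: B@(2,3) -> caps B=1 W=0

Answer: .BW..
B....
W.WBB
...B.
..B.W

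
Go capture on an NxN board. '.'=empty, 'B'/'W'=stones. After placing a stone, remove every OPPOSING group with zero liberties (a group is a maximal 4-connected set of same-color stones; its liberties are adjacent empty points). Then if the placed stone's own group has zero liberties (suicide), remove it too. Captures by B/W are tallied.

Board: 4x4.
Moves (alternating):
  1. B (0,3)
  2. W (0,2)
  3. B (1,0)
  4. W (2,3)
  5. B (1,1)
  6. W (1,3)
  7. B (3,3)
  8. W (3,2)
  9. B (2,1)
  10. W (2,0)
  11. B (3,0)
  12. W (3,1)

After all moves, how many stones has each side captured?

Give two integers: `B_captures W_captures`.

Move 1: B@(0,3) -> caps B=0 W=0
Move 2: W@(0,2) -> caps B=0 W=0
Move 3: B@(1,0) -> caps B=0 W=0
Move 4: W@(2,3) -> caps B=0 W=0
Move 5: B@(1,1) -> caps B=0 W=0
Move 6: W@(1,3) -> caps B=0 W=1
Move 7: B@(3,3) -> caps B=0 W=1
Move 8: W@(3,2) -> caps B=0 W=2
Move 9: B@(2,1) -> caps B=0 W=2
Move 10: W@(2,0) -> caps B=0 W=2
Move 11: B@(3,0) -> caps B=1 W=2
Move 12: W@(3,1) -> caps B=1 W=2

Answer: 1 2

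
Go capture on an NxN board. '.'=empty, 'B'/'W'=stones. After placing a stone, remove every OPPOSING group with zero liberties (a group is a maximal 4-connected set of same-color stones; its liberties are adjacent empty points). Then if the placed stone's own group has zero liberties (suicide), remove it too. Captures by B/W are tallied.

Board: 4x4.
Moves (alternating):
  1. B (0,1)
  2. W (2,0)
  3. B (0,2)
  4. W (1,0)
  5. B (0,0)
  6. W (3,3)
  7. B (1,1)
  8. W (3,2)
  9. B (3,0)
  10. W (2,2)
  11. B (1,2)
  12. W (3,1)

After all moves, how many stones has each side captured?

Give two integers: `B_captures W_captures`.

Move 1: B@(0,1) -> caps B=0 W=0
Move 2: W@(2,0) -> caps B=0 W=0
Move 3: B@(0,2) -> caps B=0 W=0
Move 4: W@(1,0) -> caps B=0 W=0
Move 5: B@(0,0) -> caps B=0 W=0
Move 6: W@(3,3) -> caps B=0 W=0
Move 7: B@(1,1) -> caps B=0 W=0
Move 8: W@(3,2) -> caps B=0 W=0
Move 9: B@(3,0) -> caps B=0 W=0
Move 10: W@(2,2) -> caps B=0 W=0
Move 11: B@(1,2) -> caps B=0 W=0
Move 12: W@(3,1) -> caps B=0 W=1

Answer: 0 1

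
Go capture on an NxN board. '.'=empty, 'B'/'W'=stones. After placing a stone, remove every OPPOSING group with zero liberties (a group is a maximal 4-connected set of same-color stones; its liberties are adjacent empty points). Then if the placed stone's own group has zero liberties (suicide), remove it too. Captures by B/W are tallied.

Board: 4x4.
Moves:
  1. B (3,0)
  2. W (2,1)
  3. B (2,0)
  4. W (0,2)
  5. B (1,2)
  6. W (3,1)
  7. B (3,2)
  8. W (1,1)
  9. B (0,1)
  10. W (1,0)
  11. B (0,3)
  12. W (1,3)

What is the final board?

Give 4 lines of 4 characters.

Answer: .B.B
WWBW
.W..
.WB.

Derivation:
Move 1: B@(3,0) -> caps B=0 W=0
Move 2: W@(2,1) -> caps B=0 W=0
Move 3: B@(2,0) -> caps B=0 W=0
Move 4: W@(0,2) -> caps B=0 W=0
Move 5: B@(1,2) -> caps B=0 W=0
Move 6: W@(3,1) -> caps B=0 W=0
Move 7: B@(3,2) -> caps B=0 W=0
Move 8: W@(1,1) -> caps B=0 W=0
Move 9: B@(0,1) -> caps B=0 W=0
Move 10: W@(1,0) -> caps B=0 W=2
Move 11: B@(0,3) -> caps B=1 W=2
Move 12: W@(1,3) -> caps B=1 W=2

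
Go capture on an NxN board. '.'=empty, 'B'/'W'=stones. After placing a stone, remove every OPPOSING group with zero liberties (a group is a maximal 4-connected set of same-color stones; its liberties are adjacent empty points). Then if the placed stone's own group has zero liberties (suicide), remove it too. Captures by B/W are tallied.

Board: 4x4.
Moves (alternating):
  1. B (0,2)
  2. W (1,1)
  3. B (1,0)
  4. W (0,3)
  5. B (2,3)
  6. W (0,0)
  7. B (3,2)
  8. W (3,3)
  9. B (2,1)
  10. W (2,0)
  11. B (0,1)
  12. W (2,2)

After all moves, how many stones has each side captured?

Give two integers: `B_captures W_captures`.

Answer: 0 1

Derivation:
Move 1: B@(0,2) -> caps B=0 W=0
Move 2: W@(1,1) -> caps B=0 W=0
Move 3: B@(1,0) -> caps B=0 W=0
Move 4: W@(0,3) -> caps B=0 W=0
Move 5: B@(2,3) -> caps B=0 W=0
Move 6: W@(0,0) -> caps B=0 W=0
Move 7: B@(3,2) -> caps B=0 W=0
Move 8: W@(3,3) -> caps B=0 W=0
Move 9: B@(2,1) -> caps B=0 W=0
Move 10: W@(2,0) -> caps B=0 W=1
Move 11: B@(0,1) -> caps B=0 W=1
Move 12: W@(2,2) -> caps B=0 W=1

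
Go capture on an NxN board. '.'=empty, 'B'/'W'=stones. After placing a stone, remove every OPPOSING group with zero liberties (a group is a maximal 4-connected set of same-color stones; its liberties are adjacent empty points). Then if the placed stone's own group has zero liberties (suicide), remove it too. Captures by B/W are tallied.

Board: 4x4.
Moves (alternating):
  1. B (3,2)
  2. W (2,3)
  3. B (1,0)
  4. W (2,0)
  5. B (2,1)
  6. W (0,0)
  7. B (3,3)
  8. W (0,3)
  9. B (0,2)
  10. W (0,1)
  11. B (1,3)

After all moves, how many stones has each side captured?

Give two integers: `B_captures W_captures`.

Move 1: B@(3,2) -> caps B=0 W=0
Move 2: W@(2,3) -> caps B=0 W=0
Move 3: B@(1,0) -> caps B=0 W=0
Move 4: W@(2,0) -> caps B=0 W=0
Move 5: B@(2,1) -> caps B=0 W=0
Move 6: W@(0,0) -> caps B=0 W=0
Move 7: B@(3,3) -> caps B=0 W=0
Move 8: W@(0,3) -> caps B=0 W=0
Move 9: B@(0,2) -> caps B=0 W=0
Move 10: W@(0,1) -> caps B=0 W=0
Move 11: B@(1,3) -> caps B=1 W=0

Answer: 1 0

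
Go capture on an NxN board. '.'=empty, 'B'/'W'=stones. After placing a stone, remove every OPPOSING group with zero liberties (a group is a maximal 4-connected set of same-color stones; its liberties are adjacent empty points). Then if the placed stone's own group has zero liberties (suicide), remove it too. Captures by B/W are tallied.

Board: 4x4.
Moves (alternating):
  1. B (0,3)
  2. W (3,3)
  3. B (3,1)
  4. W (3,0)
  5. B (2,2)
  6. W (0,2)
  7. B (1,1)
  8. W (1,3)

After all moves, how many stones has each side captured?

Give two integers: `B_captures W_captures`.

Answer: 0 1

Derivation:
Move 1: B@(0,3) -> caps B=0 W=0
Move 2: W@(3,3) -> caps B=0 W=0
Move 3: B@(3,1) -> caps B=0 W=0
Move 4: W@(3,0) -> caps B=0 W=0
Move 5: B@(2,2) -> caps B=0 W=0
Move 6: W@(0,2) -> caps B=0 W=0
Move 7: B@(1,1) -> caps B=0 W=0
Move 8: W@(1,3) -> caps B=0 W=1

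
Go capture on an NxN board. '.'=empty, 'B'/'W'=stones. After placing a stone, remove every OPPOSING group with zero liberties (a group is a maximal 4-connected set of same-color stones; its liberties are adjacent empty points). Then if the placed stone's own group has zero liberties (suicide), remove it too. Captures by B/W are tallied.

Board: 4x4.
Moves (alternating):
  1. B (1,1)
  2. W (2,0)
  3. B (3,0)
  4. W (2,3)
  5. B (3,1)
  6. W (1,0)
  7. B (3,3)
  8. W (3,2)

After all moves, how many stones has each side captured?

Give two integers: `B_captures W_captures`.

Answer: 0 1

Derivation:
Move 1: B@(1,1) -> caps B=0 W=0
Move 2: W@(2,0) -> caps B=0 W=0
Move 3: B@(3,0) -> caps B=0 W=0
Move 4: W@(2,3) -> caps B=0 W=0
Move 5: B@(3,1) -> caps B=0 W=0
Move 6: W@(1,0) -> caps B=0 W=0
Move 7: B@(3,3) -> caps B=0 W=0
Move 8: W@(3,2) -> caps B=0 W=1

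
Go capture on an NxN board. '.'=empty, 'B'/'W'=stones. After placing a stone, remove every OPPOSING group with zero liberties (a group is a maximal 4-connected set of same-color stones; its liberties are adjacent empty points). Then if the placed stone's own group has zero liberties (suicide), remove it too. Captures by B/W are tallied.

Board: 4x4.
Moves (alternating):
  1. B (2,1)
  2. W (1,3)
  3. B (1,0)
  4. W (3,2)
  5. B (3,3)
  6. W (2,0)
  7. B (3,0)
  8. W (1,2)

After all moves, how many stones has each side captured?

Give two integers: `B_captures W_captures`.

Move 1: B@(2,1) -> caps B=0 W=0
Move 2: W@(1,3) -> caps B=0 W=0
Move 3: B@(1,0) -> caps B=0 W=0
Move 4: W@(3,2) -> caps B=0 W=0
Move 5: B@(3,3) -> caps B=0 W=0
Move 6: W@(2,0) -> caps B=0 W=0
Move 7: B@(3,0) -> caps B=1 W=0
Move 8: W@(1,2) -> caps B=1 W=0

Answer: 1 0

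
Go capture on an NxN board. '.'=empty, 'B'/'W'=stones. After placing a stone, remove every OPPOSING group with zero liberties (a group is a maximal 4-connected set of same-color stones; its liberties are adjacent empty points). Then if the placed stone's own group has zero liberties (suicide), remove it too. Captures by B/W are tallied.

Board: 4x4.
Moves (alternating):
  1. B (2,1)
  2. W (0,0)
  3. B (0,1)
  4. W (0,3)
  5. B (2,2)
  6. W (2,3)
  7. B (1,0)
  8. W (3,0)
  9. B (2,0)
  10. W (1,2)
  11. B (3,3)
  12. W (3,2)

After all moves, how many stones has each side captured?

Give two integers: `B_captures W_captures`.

Move 1: B@(2,1) -> caps B=0 W=0
Move 2: W@(0,0) -> caps B=0 W=0
Move 3: B@(0,1) -> caps B=0 W=0
Move 4: W@(0,3) -> caps B=0 W=0
Move 5: B@(2,2) -> caps B=0 W=0
Move 6: W@(2,3) -> caps B=0 W=0
Move 7: B@(1,0) -> caps B=1 W=0
Move 8: W@(3,0) -> caps B=1 W=0
Move 9: B@(2,0) -> caps B=1 W=0
Move 10: W@(1,2) -> caps B=1 W=0
Move 11: B@(3,3) -> caps B=1 W=0
Move 12: W@(3,2) -> caps B=1 W=1

Answer: 1 1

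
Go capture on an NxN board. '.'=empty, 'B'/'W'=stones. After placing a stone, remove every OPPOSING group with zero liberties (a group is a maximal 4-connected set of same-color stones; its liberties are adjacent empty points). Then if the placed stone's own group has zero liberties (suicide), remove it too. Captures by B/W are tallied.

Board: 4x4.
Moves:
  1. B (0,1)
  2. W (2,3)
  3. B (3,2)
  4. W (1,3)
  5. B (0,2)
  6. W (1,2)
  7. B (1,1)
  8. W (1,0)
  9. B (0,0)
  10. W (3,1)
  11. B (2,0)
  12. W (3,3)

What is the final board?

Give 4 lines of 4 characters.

Move 1: B@(0,1) -> caps B=0 W=0
Move 2: W@(2,3) -> caps B=0 W=0
Move 3: B@(3,2) -> caps B=0 W=0
Move 4: W@(1,3) -> caps B=0 W=0
Move 5: B@(0,2) -> caps B=0 W=0
Move 6: W@(1,2) -> caps B=0 W=0
Move 7: B@(1,1) -> caps B=0 W=0
Move 8: W@(1,0) -> caps B=0 W=0
Move 9: B@(0,0) -> caps B=0 W=0
Move 10: W@(3,1) -> caps B=0 W=0
Move 11: B@(2,0) -> caps B=1 W=0
Move 12: W@(3,3) -> caps B=1 W=0

Answer: BBB.
.BWW
B..W
.WBW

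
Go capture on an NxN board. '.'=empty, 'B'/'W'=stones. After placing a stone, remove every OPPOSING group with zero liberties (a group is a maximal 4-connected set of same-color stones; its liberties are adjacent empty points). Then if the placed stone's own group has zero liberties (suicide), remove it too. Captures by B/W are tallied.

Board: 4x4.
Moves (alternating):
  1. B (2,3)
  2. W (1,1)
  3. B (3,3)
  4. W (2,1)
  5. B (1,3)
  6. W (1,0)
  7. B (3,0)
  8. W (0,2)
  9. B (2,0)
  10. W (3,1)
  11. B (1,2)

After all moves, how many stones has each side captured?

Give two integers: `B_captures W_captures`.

Answer: 0 2

Derivation:
Move 1: B@(2,3) -> caps B=0 W=0
Move 2: W@(1,1) -> caps B=0 W=0
Move 3: B@(3,3) -> caps B=0 W=0
Move 4: W@(2,1) -> caps B=0 W=0
Move 5: B@(1,3) -> caps B=0 W=0
Move 6: W@(1,0) -> caps B=0 W=0
Move 7: B@(3,0) -> caps B=0 W=0
Move 8: W@(0,2) -> caps B=0 W=0
Move 9: B@(2,0) -> caps B=0 W=0
Move 10: W@(3,1) -> caps B=0 W=2
Move 11: B@(1,2) -> caps B=0 W=2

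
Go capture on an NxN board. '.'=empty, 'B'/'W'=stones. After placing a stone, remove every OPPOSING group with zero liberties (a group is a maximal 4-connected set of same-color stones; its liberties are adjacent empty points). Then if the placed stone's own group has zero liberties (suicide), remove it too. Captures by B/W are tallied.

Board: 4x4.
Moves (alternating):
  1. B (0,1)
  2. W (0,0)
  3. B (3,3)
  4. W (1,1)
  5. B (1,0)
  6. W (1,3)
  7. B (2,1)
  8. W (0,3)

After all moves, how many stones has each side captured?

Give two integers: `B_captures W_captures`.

Answer: 1 0

Derivation:
Move 1: B@(0,1) -> caps B=0 W=0
Move 2: W@(0,0) -> caps B=0 W=0
Move 3: B@(3,3) -> caps B=0 W=0
Move 4: W@(1,1) -> caps B=0 W=0
Move 5: B@(1,0) -> caps B=1 W=0
Move 6: W@(1,3) -> caps B=1 W=0
Move 7: B@(2,1) -> caps B=1 W=0
Move 8: W@(0,3) -> caps B=1 W=0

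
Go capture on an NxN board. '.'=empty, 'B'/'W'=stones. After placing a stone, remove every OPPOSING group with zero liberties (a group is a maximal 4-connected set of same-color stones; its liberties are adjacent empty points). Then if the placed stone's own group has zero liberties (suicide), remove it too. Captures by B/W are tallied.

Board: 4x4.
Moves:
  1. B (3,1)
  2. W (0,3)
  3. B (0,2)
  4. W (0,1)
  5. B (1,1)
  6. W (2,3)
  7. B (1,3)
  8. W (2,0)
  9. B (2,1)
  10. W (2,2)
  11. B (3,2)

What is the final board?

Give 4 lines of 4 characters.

Answer: .WB.
.B.B
WBWW
.BB.

Derivation:
Move 1: B@(3,1) -> caps B=0 W=0
Move 2: W@(0,3) -> caps B=0 W=0
Move 3: B@(0,2) -> caps B=0 W=0
Move 4: W@(0,1) -> caps B=0 W=0
Move 5: B@(1,1) -> caps B=0 W=0
Move 6: W@(2,3) -> caps B=0 W=0
Move 7: B@(1,3) -> caps B=1 W=0
Move 8: W@(2,0) -> caps B=1 W=0
Move 9: B@(2,1) -> caps B=1 W=0
Move 10: W@(2,2) -> caps B=1 W=0
Move 11: B@(3,2) -> caps B=1 W=0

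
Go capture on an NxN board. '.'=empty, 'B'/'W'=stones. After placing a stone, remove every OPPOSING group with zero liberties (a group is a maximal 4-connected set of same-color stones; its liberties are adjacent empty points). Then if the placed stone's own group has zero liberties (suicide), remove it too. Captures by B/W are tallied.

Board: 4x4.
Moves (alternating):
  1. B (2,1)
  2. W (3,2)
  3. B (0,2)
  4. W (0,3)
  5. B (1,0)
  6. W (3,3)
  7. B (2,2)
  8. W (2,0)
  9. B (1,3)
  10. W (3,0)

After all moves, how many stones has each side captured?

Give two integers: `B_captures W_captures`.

Move 1: B@(2,1) -> caps B=0 W=0
Move 2: W@(3,2) -> caps B=0 W=0
Move 3: B@(0,2) -> caps B=0 W=0
Move 4: W@(0,3) -> caps B=0 W=0
Move 5: B@(1,0) -> caps B=0 W=0
Move 6: W@(3,3) -> caps B=0 W=0
Move 7: B@(2,2) -> caps B=0 W=0
Move 8: W@(2,0) -> caps B=0 W=0
Move 9: B@(1,3) -> caps B=1 W=0
Move 10: W@(3,0) -> caps B=1 W=0

Answer: 1 0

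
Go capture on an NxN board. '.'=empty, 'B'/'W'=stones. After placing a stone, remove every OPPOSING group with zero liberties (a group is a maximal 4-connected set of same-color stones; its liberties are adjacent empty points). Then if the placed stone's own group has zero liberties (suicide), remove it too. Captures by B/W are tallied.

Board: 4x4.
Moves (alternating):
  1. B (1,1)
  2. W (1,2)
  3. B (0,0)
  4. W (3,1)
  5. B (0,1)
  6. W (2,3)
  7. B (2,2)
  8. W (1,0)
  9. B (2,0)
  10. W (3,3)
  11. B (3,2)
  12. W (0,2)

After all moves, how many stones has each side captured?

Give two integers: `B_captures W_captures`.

Move 1: B@(1,1) -> caps B=0 W=0
Move 2: W@(1,2) -> caps B=0 W=0
Move 3: B@(0,0) -> caps B=0 W=0
Move 4: W@(3,1) -> caps B=0 W=0
Move 5: B@(0,1) -> caps B=0 W=0
Move 6: W@(2,3) -> caps B=0 W=0
Move 7: B@(2,2) -> caps B=0 W=0
Move 8: W@(1,0) -> caps B=0 W=0
Move 9: B@(2,0) -> caps B=1 W=0
Move 10: W@(3,3) -> caps B=1 W=0
Move 11: B@(3,2) -> caps B=1 W=0
Move 12: W@(0,2) -> caps B=1 W=0

Answer: 1 0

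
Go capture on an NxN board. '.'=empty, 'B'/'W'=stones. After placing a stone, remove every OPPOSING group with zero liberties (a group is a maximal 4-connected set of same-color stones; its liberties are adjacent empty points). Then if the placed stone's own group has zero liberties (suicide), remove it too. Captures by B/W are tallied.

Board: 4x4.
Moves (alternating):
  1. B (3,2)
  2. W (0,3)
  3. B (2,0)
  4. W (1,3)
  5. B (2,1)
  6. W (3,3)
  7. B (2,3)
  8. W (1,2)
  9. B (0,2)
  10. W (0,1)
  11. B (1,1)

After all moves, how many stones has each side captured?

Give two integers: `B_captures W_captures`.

Move 1: B@(3,2) -> caps B=0 W=0
Move 2: W@(0,3) -> caps B=0 W=0
Move 3: B@(2,0) -> caps B=0 W=0
Move 4: W@(1,3) -> caps B=0 W=0
Move 5: B@(2,1) -> caps B=0 W=0
Move 6: W@(3,3) -> caps B=0 W=0
Move 7: B@(2,3) -> caps B=1 W=0
Move 8: W@(1,2) -> caps B=1 W=0
Move 9: B@(0,2) -> caps B=1 W=0
Move 10: W@(0,1) -> caps B=1 W=1
Move 11: B@(1,1) -> caps B=1 W=1

Answer: 1 1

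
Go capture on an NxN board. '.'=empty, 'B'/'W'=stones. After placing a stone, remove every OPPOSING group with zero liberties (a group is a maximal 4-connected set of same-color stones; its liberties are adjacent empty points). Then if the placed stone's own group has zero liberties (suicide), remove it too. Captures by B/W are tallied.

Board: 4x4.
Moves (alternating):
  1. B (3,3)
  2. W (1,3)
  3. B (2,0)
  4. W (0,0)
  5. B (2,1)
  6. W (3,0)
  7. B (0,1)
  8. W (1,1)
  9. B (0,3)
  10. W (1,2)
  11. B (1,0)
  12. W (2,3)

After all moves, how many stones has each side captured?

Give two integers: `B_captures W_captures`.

Answer: 1 0

Derivation:
Move 1: B@(3,3) -> caps B=0 W=0
Move 2: W@(1,3) -> caps B=0 W=0
Move 3: B@(2,0) -> caps B=0 W=0
Move 4: W@(0,0) -> caps B=0 W=0
Move 5: B@(2,1) -> caps B=0 W=0
Move 6: W@(3,0) -> caps B=0 W=0
Move 7: B@(0,1) -> caps B=0 W=0
Move 8: W@(1,1) -> caps B=0 W=0
Move 9: B@(0,3) -> caps B=0 W=0
Move 10: W@(1,2) -> caps B=0 W=0
Move 11: B@(1,0) -> caps B=1 W=0
Move 12: W@(2,3) -> caps B=1 W=0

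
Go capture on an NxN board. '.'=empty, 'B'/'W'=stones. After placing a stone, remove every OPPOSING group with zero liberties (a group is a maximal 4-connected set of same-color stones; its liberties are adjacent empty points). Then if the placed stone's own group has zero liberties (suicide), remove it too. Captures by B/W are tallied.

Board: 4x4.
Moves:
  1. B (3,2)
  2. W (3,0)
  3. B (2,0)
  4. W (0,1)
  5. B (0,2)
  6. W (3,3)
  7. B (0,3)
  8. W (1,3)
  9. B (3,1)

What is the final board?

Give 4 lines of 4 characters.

Move 1: B@(3,2) -> caps B=0 W=0
Move 2: W@(3,0) -> caps B=0 W=0
Move 3: B@(2,0) -> caps B=0 W=0
Move 4: W@(0,1) -> caps B=0 W=0
Move 5: B@(0,2) -> caps B=0 W=0
Move 6: W@(3,3) -> caps B=0 W=0
Move 7: B@(0,3) -> caps B=0 W=0
Move 8: W@(1,3) -> caps B=0 W=0
Move 9: B@(3,1) -> caps B=1 W=0

Answer: .WBB
...W
B...
.BBW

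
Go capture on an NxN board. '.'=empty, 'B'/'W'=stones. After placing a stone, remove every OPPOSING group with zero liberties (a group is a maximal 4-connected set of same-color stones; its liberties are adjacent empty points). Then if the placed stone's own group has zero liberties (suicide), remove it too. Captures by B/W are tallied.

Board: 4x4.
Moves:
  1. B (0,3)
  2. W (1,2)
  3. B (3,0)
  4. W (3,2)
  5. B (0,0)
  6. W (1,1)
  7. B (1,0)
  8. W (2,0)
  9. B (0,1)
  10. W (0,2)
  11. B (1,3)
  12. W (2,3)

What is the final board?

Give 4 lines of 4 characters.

Answer: ..W.
.WW.
W..W
B.W.

Derivation:
Move 1: B@(0,3) -> caps B=0 W=0
Move 2: W@(1,2) -> caps B=0 W=0
Move 3: B@(3,0) -> caps B=0 W=0
Move 4: W@(3,2) -> caps B=0 W=0
Move 5: B@(0,0) -> caps B=0 W=0
Move 6: W@(1,1) -> caps B=0 W=0
Move 7: B@(1,0) -> caps B=0 W=0
Move 8: W@(2,0) -> caps B=0 W=0
Move 9: B@(0,1) -> caps B=0 W=0
Move 10: W@(0,2) -> caps B=0 W=3
Move 11: B@(1,3) -> caps B=0 W=3
Move 12: W@(2,3) -> caps B=0 W=5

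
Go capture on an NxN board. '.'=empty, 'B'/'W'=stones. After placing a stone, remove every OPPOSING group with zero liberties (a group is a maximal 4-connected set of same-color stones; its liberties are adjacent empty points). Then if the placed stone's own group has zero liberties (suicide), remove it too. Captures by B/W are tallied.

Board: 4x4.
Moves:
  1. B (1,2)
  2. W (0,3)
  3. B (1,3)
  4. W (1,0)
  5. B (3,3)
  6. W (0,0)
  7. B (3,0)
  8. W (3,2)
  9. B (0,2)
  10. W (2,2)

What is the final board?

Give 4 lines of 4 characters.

Answer: W.B.
W.BB
..W.
B.WB

Derivation:
Move 1: B@(1,2) -> caps B=0 W=0
Move 2: W@(0,3) -> caps B=0 W=0
Move 3: B@(1,3) -> caps B=0 W=0
Move 4: W@(1,0) -> caps B=0 W=0
Move 5: B@(3,3) -> caps B=0 W=0
Move 6: W@(0,0) -> caps B=0 W=0
Move 7: B@(3,0) -> caps B=0 W=0
Move 8: W@(3,2) -> caps B=0 W=0
Move 9: B@(0,2) -> caps B=1 W=0
Move 10: W@(2,2) -> caps B=1 W=0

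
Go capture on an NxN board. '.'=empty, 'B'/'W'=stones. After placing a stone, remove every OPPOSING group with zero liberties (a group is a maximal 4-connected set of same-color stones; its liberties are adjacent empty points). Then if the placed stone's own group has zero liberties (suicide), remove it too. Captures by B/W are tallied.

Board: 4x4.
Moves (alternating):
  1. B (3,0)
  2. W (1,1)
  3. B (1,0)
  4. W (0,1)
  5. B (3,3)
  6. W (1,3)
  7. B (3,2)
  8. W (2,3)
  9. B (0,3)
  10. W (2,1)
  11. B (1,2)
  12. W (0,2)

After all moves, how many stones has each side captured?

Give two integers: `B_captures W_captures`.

Move 1: B@(3,0) -> caps B=0 W=0
Move 2: W@(1,1) -> caps B=0 W=0
Move 3: B@(1,0) -> caps B=0 W=0
Move 4: W@(0,1) -> caps B=0 W=0
Move 5: B@(3,3) -> caps B=0 W=0
Move 6: W@(1,3) -> caps B=0 W=0
Move 7: B@(3,2) -> caps B=0 W=0
Move 8: W@(2,3) -> caps B=0 W=0
Move 9: B@(0,3) -> caps B=0 W=0
Move 10: W@(2,1) -> caps B=0 W=0
Move 11: B@(1,2) -> caps B=0 W=0
Move 12: W@(0,2) -> caps B=0 W=1

Answer: 0 1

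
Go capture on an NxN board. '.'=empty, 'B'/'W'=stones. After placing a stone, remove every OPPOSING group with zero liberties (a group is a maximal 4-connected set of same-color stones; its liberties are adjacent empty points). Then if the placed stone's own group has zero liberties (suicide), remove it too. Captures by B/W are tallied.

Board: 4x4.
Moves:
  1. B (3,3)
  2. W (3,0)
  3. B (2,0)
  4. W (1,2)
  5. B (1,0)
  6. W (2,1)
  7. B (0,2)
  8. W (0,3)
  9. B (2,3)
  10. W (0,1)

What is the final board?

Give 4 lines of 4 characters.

Answer: .W.W
B.W.
BW.B
W..B

Derivation:
Move 1: B@(3,3) -> caps B=0 W=0
Move 2: W@(3,0) -> caps B=0 W=0
Move 3: B@(2,0) -> caps B=0 W=0
Move 4: W@(1,2) -> caps B=0 W=0
Move 5: B@(1,0) -> caps B=0 W=0
Move 6: W@(2,1) -> caps B=0 W=0
Move 7: B@(0,2) -> caps B=0 W=0
Move 8: W@(0,3) -> caps B=0 W=0
Move 9: B@(2,3) -> caps B=0 W=0
Move 10: W@(0,1) -> caps B=0 W=1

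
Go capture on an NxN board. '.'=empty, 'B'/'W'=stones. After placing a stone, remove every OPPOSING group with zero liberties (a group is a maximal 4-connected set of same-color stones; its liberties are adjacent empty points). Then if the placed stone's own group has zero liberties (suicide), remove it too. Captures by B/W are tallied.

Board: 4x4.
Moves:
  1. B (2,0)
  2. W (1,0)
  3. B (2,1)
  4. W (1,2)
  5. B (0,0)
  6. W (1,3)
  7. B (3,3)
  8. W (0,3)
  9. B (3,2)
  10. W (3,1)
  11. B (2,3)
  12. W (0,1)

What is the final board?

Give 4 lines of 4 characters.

Answer: .W.W
W.WW
BB.B
.WBB

Derivation:
Move 1: B@(2,0) -> caps B=0 W=0
Move 2: W@(1,0) -> caps B=0 W=0
Move 3: B@(2,1) -> caps B=0 W=0
Move 4: W@(1,2) -> caps B=0 W=0
Move 5: B@(0,0) -> caps B=0 W=0
Move 6: W@(1,3) -> caps B=0 W=0
Move 7: B@(3,3) -> caps B=0 W=0
Move 8: W@(0,3) -> caps B=0 W=0
Move 9: B@(3,2) -> caps B=0 W=0
Move 10: W@(3,1) -> caps B=0 W=0
Move 11: B@(2,3) -> caps B=0 W=0
Move 12: W@(0,1) -> caps B=0 W=1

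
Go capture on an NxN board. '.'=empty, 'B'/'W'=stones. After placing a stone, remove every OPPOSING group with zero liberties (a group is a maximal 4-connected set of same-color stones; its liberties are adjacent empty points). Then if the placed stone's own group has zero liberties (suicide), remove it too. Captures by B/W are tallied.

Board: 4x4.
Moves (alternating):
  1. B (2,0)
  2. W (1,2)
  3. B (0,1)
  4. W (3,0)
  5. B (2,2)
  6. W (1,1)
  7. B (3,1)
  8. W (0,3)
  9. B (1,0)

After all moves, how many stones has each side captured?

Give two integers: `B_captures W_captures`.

Move 1: B@(2,0) -> caps B=0 W=0
Move 2: W@(1,2) -> caps B=0 W=0
Move 3: B@(0,1) -> caps B=0 W=0
Move 4: W@(3,0) -> caps B=0 W=0
Move 5: B@(2,2) -> caps B=0 W=0
Move 6: W@(1,1) -> caps B=0 W=0
Move 7: B@(3,1) -> caps B=1 W=0
Move 8: W@(0,3) -> caps B=1 W=0
Move 9: B@(1,0) -> caps B=1 W=0

Answer: 1 0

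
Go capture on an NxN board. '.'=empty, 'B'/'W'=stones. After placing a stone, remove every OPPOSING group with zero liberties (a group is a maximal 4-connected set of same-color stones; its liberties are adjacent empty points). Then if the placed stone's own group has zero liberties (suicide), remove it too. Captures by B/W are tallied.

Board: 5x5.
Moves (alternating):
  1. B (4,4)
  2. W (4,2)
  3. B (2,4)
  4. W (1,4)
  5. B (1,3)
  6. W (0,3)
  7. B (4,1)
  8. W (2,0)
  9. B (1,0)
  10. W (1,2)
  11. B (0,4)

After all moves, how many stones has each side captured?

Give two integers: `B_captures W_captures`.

Answer: 1 0

Derivation:
Move 1: B@(4,4) -> caps B=0 W=0
Move 2: W@(4,2) -> caps B=0 W=0
Move 3: B@(2,4) -> caps B=0 W=0
Move 4: W@(1,4) -> caps B=0 W=0
Move 5: B@(1,3) -> caps B=0 W=0
Move 6: W@(0,3) -> caps B=0 W=0
Move 7: B@(4,1) -> caps B=0 W=0
Move 8: W@(2,0) -> caps B=0 W=0
Move 9: B@(1,0) -> caps B=0 W=0
Move 10: W@(1,2) -> caps B=0 W=0
Move 11: B@(0,4) -> caps B=1 W=0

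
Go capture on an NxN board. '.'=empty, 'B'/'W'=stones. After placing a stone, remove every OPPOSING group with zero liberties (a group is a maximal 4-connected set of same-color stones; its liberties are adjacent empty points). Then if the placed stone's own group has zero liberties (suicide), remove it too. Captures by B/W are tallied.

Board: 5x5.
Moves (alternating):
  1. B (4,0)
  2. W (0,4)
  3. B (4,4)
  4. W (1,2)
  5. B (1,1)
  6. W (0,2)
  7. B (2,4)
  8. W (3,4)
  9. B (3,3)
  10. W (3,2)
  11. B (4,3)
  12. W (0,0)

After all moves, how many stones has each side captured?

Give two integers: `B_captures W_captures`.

Move 1: B@(4,0) -> caps B=0 W=0
Move 2: W@(0,4) -> caps B=0 W=0
Move 3: B@(4,4) -> caps B=0 W=0
Move 4: W@(1,2) -> caps B=0 W=0
Move 5: B@(1,1) -> caps B=0 W=0
Move 6: W@(0,2) -> caps B=0 W=0
Move 7: B@(2,4) -> caps B=0 W=0
Move 8: W@(3,4) -> caps B=0 W=0
Move 9: B@(3,3) -> caps B=1 W=0
Move 10: W@(3,2) -> caps B=1 W=0
Move 11: B@(4,3) -> caps B=1 W=0
Move 12: W@(0,0) -> caps B=1 W=0

Answer: 1 0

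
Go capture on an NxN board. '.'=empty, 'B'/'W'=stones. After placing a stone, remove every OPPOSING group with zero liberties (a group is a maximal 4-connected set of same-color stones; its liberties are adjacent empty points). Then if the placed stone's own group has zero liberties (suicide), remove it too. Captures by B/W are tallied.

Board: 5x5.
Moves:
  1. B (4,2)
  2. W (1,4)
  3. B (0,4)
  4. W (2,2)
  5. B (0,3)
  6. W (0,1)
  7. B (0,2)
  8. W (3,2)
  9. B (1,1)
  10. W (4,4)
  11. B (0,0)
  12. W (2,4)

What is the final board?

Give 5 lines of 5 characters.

Answer: B.BBB
.B..W
..W.W
..W..
..B.W

Derivation:
Move 1: B@(4,2) -> caps B=0 W=0
Move 2: W@(1,4) -> caps B=0 W=0
Move 3: B@(0,4) -> caps B=0 W=0
Move 4: W@(2,2) -> caps B=0 W=0
Move 5: B@(0,3) -> caps B=0 W=0
Move 6: W@(0,1) -> caps B=0 W=0
Move 7: B@(0,2) -> caps B=0 W=0
Move 8: W@(3,2) -> caps B=0 W=0
Move 9: B@(1,1) -> caps B=0 W=0
Move 10: W@(4,4) -> caps B=0 W=0
Move 11: B@(0,0) -> caps B=1 W=0
Move 12: W@(2,4) -> caps B=1 W=0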